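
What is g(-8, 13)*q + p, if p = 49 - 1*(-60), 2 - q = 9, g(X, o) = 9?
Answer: 46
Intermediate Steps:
q = -7 (q = 2 - 1*9 = 2 - 9 = -7)
p = 109 (p = 49 + 60 = 109)
g(-8, 13)*q + p = 9*(-7) + 109 = -63 + 109 = 46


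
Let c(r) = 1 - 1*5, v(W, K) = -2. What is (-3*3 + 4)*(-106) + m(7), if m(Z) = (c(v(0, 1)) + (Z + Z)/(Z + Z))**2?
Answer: 539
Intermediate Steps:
c(r) = -4 (c(r) = 1 - 5 = -4)
m(Z) = 9 (m(Z) = (-4 + (Z + Z)/(Z + Z))**2 = (-4 + (2*Z)/((2*Z)))**2 = (-4 + (2*Z)*(1/(2*Z)))**2 = (-4 + 1)**2 = (-3)**2 = 9)
(-3*3 + 4)*(-106) + m(7) = (-3*3 + 4)*(-106) + 9 = (-9 + 4)*(-106) + 9 = -5*(-106) + 9 = 530 + 9 = 539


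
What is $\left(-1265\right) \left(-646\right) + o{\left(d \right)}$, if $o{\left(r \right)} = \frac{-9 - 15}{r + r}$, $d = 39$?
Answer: $\frac{10623466}{13} \approx 8.1719 \cdot 10^{5}$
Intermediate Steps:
$o{\left(r \right)} = - \frac{12}{r}$ ($o{\left(r \right)} = - \frac{24}{2 r} = - 24 \frac{1}{2 r} = - \frac{12}{r}$)
$\left(-1265\right) \left(-646\right) + o{\left(d \right)} = \left(-1265\right) \left(-646\right) - \frac{12}{39} = 817190 - \frac{4}{13} = \frac{10623466}{13}$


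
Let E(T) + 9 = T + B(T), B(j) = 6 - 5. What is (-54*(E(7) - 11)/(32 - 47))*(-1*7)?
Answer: 1512/5 ≈ 302.40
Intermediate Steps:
B(j) = 1
E(T) = -8 + T (E(T) = -9 + (T + 1) = -9 + (1 + T) = -8 + T)
(-54*(E(7) - 11)/(32 - 47))*(-1*7) = (-54*((-8 + 7) - 11)/(32 - 47))*(-1*7) = -54*(-1 - 11)/(-15)*(-7) = -(-648)*(-1)/15*(-7) = -54*⅘*(-7) = -216/5*(-7) = 1512/5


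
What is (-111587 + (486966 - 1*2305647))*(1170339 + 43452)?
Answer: -2342941925988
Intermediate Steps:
(-111587 + (486966 - 1*2305647))*(1170339 + 43452) = (-111587 + (486966 - 2305647))*1213791 = (-111587 - 1818681)*1213791 = -1930268*1213791 = -2342941925988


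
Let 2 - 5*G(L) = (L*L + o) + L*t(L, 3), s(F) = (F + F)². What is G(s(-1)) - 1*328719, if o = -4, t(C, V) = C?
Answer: -1643621/5 ≈ -3.2872e+5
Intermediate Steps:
s(F) = 4*F² (s(F) = (2*F)² = 4*F²)
G(L) = 6/5 - 2*L²/5 (G(L) = ⅖ - ((L*L - 4) + L*L)/5 = ⅖ - ((L² - 4) + L²)/5 = ⅖ - ((-4 + L²) + L²)/5 = ⅖ - (-4 + 2*L²)/5 = ⅖ + (⅘ - 2*L²/5) = 6/5 - 2*L²/5)
G(s(-1)) - 1*328719 = (6/5 - 2*(4*(-1)²)²/5) - 1*328719 = (6/5 - 2*(4*1)²/5) - 328719 = (6/5 - ⅖*4²) - 328719 = (6/5 - ⅖*16) - 328719 = (6/5 - 32/5) - 328719 = -26/5 - 328719 = -1643621/5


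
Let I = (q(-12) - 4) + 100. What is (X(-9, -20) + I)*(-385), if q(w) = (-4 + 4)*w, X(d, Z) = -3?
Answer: -35805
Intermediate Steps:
q(w) = 0 (q(w) = 0*w = 0)
I = 96 (I = (0 - 4) + 100 = -4 + 100 = 96)
(X(-9, -20) + I)*(-385) = (-3 + 96)*(-385) = 93*(-385) = -35805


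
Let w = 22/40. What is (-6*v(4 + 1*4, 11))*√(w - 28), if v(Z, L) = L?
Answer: -99*I*√305/5 ≈ -345.79*I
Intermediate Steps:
w = 11/20 (w = 22*(1/40) = 11/20 ≈ 0.55000)
(-6*v(4 + 1*4, 11))*√(w - 28) = (-6*11)*√(11/20 - 28) = -99*I*√305/5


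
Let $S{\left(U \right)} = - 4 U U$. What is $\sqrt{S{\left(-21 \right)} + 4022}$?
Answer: $\sqrt{2258} \approx 47.518$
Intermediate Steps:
$S{\left(U \right)} = - 4 U^{2}$
$\sqrt{S{\left(-21 \right)} + 4022} = \sqrt{- 4 \left(-21\right)^{2} + 4022} = \sqrt{\left(-4\right) 441 + 4022} = \sqrt{-1764 + 4022} = \sqrt{2258}$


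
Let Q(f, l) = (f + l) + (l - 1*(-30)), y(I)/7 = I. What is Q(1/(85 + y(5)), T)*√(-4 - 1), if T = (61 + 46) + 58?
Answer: 43201*I*√5/120 ≈ 805.0*I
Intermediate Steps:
T = 165 (T = 107 + 58 = 165)
y(I) = 7*I
Q(f, l) = 30 + f + 2*l (Q(f, l) = (f + l) + (l + 30) = (f + l) + (30 + l) = 30 + f + 2*l)
Q(1/(85 + y(5)), T)*√(-4 - 1) = (30 + 1/(85 + 7*5) + 2*165)*√(-4 - 1) = (30 + 1/(85 + 35) + 330)*√(-5) = (30 + 1/120 + 330)*(I*√5) = 43201*(I*√5)/120 = 43201*I*√5/120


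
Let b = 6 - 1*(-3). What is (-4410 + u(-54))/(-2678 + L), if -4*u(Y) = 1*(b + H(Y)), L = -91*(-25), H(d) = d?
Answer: 17595/1612 ≈ 10.915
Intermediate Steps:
L = 2275
b = 9 (b = 6 + 3 = 9)
u(Y) = -9/4 - Y/4 (u(Y) = -(9 + Y)/4 = -9/4 - Y/4)
(-4410 + u(-54))/(-2678 + L) = (-4410 + (-9/4 - 1/4*(-54)))/(-2678 + 2275) = (-4410 + (-9/4 + 27/2))/(-403) = (-4410 + 45/4)*(-1/403) = -17595/4*(-1/403) = 17595/1612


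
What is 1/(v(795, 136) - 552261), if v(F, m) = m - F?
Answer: -1/552920 ≈ -1.8086e-6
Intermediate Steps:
1/(v(795, 136) - 552261) = 1/((136 - 1*795) - 552261) = 1/((136 - 795) - 552261) = 1/(-659 - 552261) = 1/(-552920) = -1/552920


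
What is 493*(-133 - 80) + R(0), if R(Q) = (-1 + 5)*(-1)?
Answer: -105013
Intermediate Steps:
R(Q) = -4 (R(Q) = 4*(-1) = -4)
493*(-133 - 80) + R(0) = 493*(-133 - 80) - 4 = 493*(-213) - 4 = -105009 - 4 = -105013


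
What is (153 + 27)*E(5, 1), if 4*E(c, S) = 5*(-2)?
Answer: -450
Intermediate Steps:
E(c, S) = -5/2 (E(c, S) = (5*(-2))/4 = (¼)*(-10) = -5/2)
(153 + 27)*E(5, 1) = (153 + 27)*(-5/2) = 180*(-5/2) = -450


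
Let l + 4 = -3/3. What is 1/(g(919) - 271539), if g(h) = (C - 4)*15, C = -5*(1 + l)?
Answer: -1/271299 ≈ -3.6860e-6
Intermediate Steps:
l = -5 (l = -4 - 3/3 = -4 - 3*1/3 = -4 - 1 = -5)
C = 20 (C = -5*(1 - 5) = -5*(-4) = 20)
g(h) = 240 (g(h) = (20 - 4)*15 = 16*15 = 240)
1/(g(919) - 271539) = 1/(240 - 271539) = 1/(-271299) = -1/271299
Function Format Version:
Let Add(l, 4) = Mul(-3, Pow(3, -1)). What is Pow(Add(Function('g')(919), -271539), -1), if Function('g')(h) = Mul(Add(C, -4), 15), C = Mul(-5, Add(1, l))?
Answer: Rational(-1, 271299) ≈ -3.6860e-6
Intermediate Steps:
l = -5 (l = Add(-4, Mul(-3, Pow(3, -1))) = Add(-4, Mul(-3, Rational(1, 3))) = Add(-4, -1) = -5)
C = 20 (C = Mul(-5, Add(1, -5)) = Mul(-5, -4) = 20)
Function('g')(h) = 240 (Function('g')(h) = Mul(Add(20, -4), 15) = Mul(16, 15) = 240)
Pow(Add(Function('g')(919), -271539), -1) = Pow(Add(240, -271539), -1) = Pow(-271299, -1) = Rational(-1, 271299)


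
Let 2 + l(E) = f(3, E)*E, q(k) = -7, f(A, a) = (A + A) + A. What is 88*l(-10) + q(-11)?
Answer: -8103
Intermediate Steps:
f(A, a) = 3*A (f(A, a) = 2*A + A = 3*A)
l(E) = -2 + 9*E (l(E) = -2 + (3*3)*E = -2 + 9*E)
88*l(-10) + q(-11) = 88*(-2 + 9*(-10)) - 7 = 88*(-2 - 90) - 7 = 88*(-92) - 7 = -8096 - 7 = -8103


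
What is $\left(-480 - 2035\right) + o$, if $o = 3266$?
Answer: $751$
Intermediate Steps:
$\left(-480 - 2035\right) + o = \left(-480 - 2035\right) + 3266 = -2515 + 3266 = 751$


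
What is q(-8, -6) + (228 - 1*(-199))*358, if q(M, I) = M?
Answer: 152858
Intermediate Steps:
q(-8, -6) + (228 - 1*(-199))*358 = -8 + (228 - 1*(-199))*358 = -8 + (228 + 199)*358 = -8 + 427*358 = -8 + 152866 = 152858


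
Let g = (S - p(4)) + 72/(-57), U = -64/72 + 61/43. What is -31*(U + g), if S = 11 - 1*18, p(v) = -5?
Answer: 623069/7353 ≈ 84.737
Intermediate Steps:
U = 205/387 (U = -64*1/72 + 61*(1/43) = -8/9 + 61/43 = 205/387 ≈ 0.52972)
S = -7 (S = 11 - 18 = -7)
g = -62/19 (g = (-7 - 1*(-5)) + 72/(-57) = (-7 + 5) + 72*(-1/57) = -2 - 24/19 = -62/19 ≈ -3.2632)
-31*(U + g) = -31*(205/387 - 62/19) = -31*(-20099/7353) = 623069/7353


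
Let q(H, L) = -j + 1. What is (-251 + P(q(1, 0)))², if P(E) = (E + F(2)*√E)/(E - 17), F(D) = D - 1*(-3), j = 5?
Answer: 1321009/21 + 105340*I/441 ≈ 62905.0 + 238.87*I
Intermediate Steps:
F(D) = 3 + D (F(D) = D + 3 = 3 + D)
q(H, L) = -4 (q(H, L) = -1*5 + 1 = -5 + 1 = -4)
P(E) = (E + 5*√E)/(-17 + E) (P(E) = (E + (3 + 2)*√E)/(E - 17) = (E + 5*√E)/(-17 + E))
(-251 + P(q(1, 0)))² = (-251 + (-4 + 5*√(-4))/(-17 - 4))² = (-251 + (-4 + 5*(2*I))/(-21))² = (-251 - (-4 + 10*I)/21)² = (-251 + (4/21 - 10*I/21))² = (-5267/21 - 10*I/21)²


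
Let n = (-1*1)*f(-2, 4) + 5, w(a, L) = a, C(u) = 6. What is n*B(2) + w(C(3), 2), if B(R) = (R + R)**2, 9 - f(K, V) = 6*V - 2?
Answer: 294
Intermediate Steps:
f(K, V) = 11 - 6*V (f(K, V) = 9 - (6*V - 2) = 9 - (-2 + 6*V) = 9 + (2 - 6*V) = 11 - 6*V)
B(R) = 4*R**2 (B(R) = (2*R)**2 = 4*R**2)
n = 18 (n = (-1*1)*(11 - 6*4) + 5 = -(11 - 24) + 5 = -1*(-13) + 5 = 13 + 5 = 18)
n*B(2) + w(C(3), 2) = 18*(4*2**2) + 6 = 18*(4*4) + 6 = 18*16 + 6 = 288 + 6 = 294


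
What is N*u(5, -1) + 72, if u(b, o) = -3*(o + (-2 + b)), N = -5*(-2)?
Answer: 12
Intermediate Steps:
N = 10
u(b, o) = 6 - 3*b - 3*o (u(b, o) = -3*(-2 + b + o) = 6 - 3*b - 3*o)
N*u(5, -1) + 72 = 10*(6 - 3*5 - 3*(-1)) + 72 = 10*(6 - 15 + 3) + 72 = 10*(-6) + 72 = -60 + 72 = 12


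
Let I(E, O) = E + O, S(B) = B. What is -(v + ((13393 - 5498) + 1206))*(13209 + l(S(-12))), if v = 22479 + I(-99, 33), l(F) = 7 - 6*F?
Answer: -418758032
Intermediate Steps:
v = 22413 (v = 22479 + (-99 + 33) = 22479 - 66 = 22413)
-(v + ((13393 - 5498) + 1206))*(13209 + l(S(-12))) = -(22413 + ((13393 - 5498) + 1206))*(13209 + (7 - 6*(-12))) = -(22413 + (7895 + 1206))*(13209 + (7 + 72)) = -(22413 + 9101)*(13209 + 79) = -31514*13288 = -1*418758032 = -418758032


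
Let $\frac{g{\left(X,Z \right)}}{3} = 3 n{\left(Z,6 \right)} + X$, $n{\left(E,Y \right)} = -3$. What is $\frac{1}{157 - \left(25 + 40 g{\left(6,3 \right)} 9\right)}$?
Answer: $\frac{1}{3372} \approx 0.00029656$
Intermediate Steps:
$g{\left(X,Z \right)} = -27 + 3 X$ ($g{\left(X,Z \right)} = 3 \left(3 \left(-3\right) + X\right) = 3 \left(-9 + X\right) = -27 + 3 X$)
$\frac{1}{157 - \left(25 + 40 g{\left(6,3 \right)} 9\right)} = \frac{1}{157 - \left(25 + 40 \left(-27 + 3 \cdot 6\right) 9\right)} = \frac{1}{157 - \left(25 + 40 \left(-27 + 18\right) 9\right)} = \frac{1}{157 - \left(25 + 40 \left(\left(-9\right) 9\right)\right)} = \frac{1}{157 - -3215} = \frac{1}{157 + \left(3240 - 25\right)} = \frac{1}{157 + 3215} = \frac{1}{3372}$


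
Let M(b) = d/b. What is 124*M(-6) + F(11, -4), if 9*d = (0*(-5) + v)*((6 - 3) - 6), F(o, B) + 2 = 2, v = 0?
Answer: 0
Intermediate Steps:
F(o, B) = 0 (F(o, B) = -2 + 2 = 0)
d = 0 (d = ((0*(-5) + 0)*((6 - 3) - 6))/9 = ((0 + 0)*(3 - 6))/9 = (0*(-3))/9 = (1/9)*0 = 0)
M(b) = 0 (M(b) = 0/b = 0)
124*M(-6) + F(11, -4) = 124*0 + 0 = 0 + 0 = 0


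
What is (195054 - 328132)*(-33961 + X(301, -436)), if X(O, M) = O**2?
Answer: -7537537920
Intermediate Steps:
(195054 - 328132)*(-33961 + X(301, -436)) = (195054 - 328132)*(-33961 + 301**2) = -133078*(-33961 + 90601) = -133078*56640 = -7537537920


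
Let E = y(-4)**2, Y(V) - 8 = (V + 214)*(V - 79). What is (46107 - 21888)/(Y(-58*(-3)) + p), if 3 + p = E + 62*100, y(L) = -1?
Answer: 24219/43066 ≈ 0.56237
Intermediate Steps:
Y(V) = 8 + (-79 + V)*(214 + V) (Y(V) = 8 + (V + 214)*(V - 79) = 8 + (214 + V)*(-79 + V) = 8 + (-79 + V)*(214 + V))
E = 1 (E = (-1)**2 = 1)
p = 6198 (p = -3 + (1 + 62*100) = -3 + (1 + 6200) = -3 + 6201 = 6198)
(46107 - 21888)/(Y(-58*(-3)) + p) = (46107 - 21888)/((-16898 + (-58*(-3))**2 + 135*(-58*(-3))) + 6198) = 24219/((-16898 + 174**2 + 135*174) + 6198) = 24219/((-16898 + 30276 + 23490) + 6198) = 24219/(36868 + 6198) = 24219/43066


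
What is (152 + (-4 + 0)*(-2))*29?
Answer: 4640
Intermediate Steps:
(152 + (-4 + 0)*(-2))*29 = (152 - 4*(-2))*29 = (152 + 8)*29 = 160*29 = 4640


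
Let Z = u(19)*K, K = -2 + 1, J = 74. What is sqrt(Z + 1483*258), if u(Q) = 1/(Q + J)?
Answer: sqrt(3309228393)/93 ≈ 618.56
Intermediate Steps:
K = -1
u(Q) = 1/(74 + Q) (u(Q) = 1/(Q + 74) = 1/(74 + Q))
Z = -1/93 (Z = -1/(74 + 19) = -1/93 ≈ -0.010753)
sqrt(Z + 1483*258) = sqrt(-1/93 + 1483*258) = sqrt(-1/93 + 382614) = sqrt(35583101/93) = sqrt(3309228393)/93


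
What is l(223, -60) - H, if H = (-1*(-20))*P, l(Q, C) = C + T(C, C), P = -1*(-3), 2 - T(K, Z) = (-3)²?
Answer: -127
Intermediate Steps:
T(K, Z) = -7 (T(K, Z) = 2 - 1*(-3)² = 2 - 1*9 = 2 - 9 = -7)
P = 3
l(Q, C) = -7 + C (l(Q, C) = C - 7 = -7 + C)
H = 60 (H = -1*(-20)*3 = 20*3 = 60)
l(223, -60) - H = (-7 - 60) - 1*60 = -67 - 60 = -127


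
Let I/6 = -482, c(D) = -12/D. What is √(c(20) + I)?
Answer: 3*I*√8035/5 ≈ 53.783*I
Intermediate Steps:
I = -2892 (I = 6*(-482) = -2892)
√(c(20) + I) = √(-12/20 - 2892) = √(-12*1/20 - 2892) = √(-⅗ - 2892) = √(-14463/5) = 3*I*√8035/5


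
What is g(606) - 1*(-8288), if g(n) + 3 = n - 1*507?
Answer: 8384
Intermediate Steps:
g(n) = -510 + n (g(n) = -3 + (n - 1*507) = -3 + (n - 507) = -3 + (-507 + n) = -510 + n)
g(606) - 1*(-8288) = (-510 + 606) - 1*(-8288) = 96 + 8288 = 8384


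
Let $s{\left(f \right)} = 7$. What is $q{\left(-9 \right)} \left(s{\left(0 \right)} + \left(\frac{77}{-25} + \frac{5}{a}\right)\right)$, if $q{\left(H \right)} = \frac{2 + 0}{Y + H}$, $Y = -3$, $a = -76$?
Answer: $- \frac{2441}{3800} \approx -0.64237$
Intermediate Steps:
$q{\left(H \right)} = \frac{2}{-3 + H}$ ($q{\left(H \right)} = \frac{2 + 0}{-3 + H} = \frac{2}{-3 + H}$)
$q{\left(-9 \right)} \left(s{\left(0 \right)} + \left(\frac{77}{-25} + \frac{5}{a}\right)\right) = \frac{2}{-3 - 9} \left(7 + \left(\frac{77}{-25} + \frac{5}{-76}\right)\right) = \frac{2}{-12} \left(7 + \left(77 \left(- \frac{1}{25}\right) + 5 \left(- \frac{1}{76}\right)\right)\right) = 2 \left(- \frac{1}{12}\right) \left(7 - \frac{5977}{1900}\right) = - \frac{7 - \frac{5977}{1900}}{6} = \left(- \frac{1}{6}\right) \frac{7323}{1900} = - \frac{2441}{3800}$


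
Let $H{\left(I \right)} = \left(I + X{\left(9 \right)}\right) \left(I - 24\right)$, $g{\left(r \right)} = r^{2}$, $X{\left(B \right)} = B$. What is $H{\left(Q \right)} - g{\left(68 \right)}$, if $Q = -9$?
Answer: $-4624$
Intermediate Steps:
$H{\left(I \right)} = \left(-24 + I\right) \left(9 + I\right)$ ($H{\left(I \right)} = \left(I + 9\right) \left(I - 24\right) = \left(9 + I\right) \left(-24 + I\right) = \left(-24 + I\right) \left(9 + I\right)$)
$H{\left(Q \right)} - g{\left(68 \right)} = \left(-216 + \left(-9\right)^{2} - -135\right) - 68^{2} = \left(-216 + 81 + 135\right) - 4624 = 0 - 4624 = -4624$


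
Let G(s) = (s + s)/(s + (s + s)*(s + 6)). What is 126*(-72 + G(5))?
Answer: -208404/23 ≈ -9061.0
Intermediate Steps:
G(s) = 2*s/(s + 2*s*(6 + s)) (G(s) = (2*s)/(s + (2*s)*(6 + s)) = (2*s)/(s + 2*s*(6 + s)) = 2*s/(s + 2*s*(6 + s)))
126*(-72 + G(5)) = 126*(-72 + 2/(13 + 2*5)) = 126*(-72 + 2/(13 + 10)) = 126*(-72 + 2/23) = 126*(-1654/23) = -208404/23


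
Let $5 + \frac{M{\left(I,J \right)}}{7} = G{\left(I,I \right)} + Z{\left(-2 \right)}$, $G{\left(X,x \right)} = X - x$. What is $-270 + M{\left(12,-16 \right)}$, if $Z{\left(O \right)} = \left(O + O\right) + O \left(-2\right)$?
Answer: $-305$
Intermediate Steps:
$Z{\left(O \right)} = 0$ ($Z{\left(O \right)} = 2 O - 2 O = 0$)
$M{\left(I,J \right)} = -35$ ($M{\left(I,J \right)} = -35 + 7 \left(\left(I - I\right) + 0\right) = -35 + 7 \left(0 + 0\right) = -35 + 7 \cdot 0 = -35 + 0 = -35$)
$-270 + M{\left(12,-16 \right)} = -270 - 35 = -305$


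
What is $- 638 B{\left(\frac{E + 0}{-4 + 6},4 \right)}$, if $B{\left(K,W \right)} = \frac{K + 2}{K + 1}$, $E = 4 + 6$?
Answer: $- \frac{2233}{3} \approx -744.33$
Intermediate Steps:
$E = 10$
$B{\left(K,W \right)} = \frac{2 + K}{1 + K}$
$- 638 B{\left(\frac{E + 0}{-4 + 6},4 \right)} = - 638 \frac{2 + \frac{10 + 0}{-4 + 6}}{1 + \frac{10 + 0}{-4 + 6}} = - 638 \frac{2 + \frac{10}{2}}{1 + \frac{10}{2}} = - 638 \frac{2 + 10 \cdot \frac{1}{2}}{1 + 10 \cdot \frac{1}{2}} = - 638 \frac{2 + 5}{1 + 5} = - 638 \cdot \frac{1}{6} \cdot 7 = \left(-638\right) \frac{7}{6} = - \frac{2233}{3}$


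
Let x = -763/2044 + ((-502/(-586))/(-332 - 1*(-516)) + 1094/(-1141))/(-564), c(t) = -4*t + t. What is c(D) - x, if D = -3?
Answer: 23734856270263/2532637609824 ≈ 9.3716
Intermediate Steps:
c(t) = -3*t
x = -941117781847/2532637609824 (x = -763*1/2044 + ((-502*(-1/586))/(-332 + 516) + 1094*(-1/1141))*(-1/564) = -109/292 + ((251/293)/184 - 1094/1141)*(-1/564) = -109/292 + ((251/293)*(1/184) - 1094/1141)*(-1/564) = -109/292 + (251/53912 - 1094/1141)*(-1/564) = -109/292 - 58693337/61513592*(-1/564) = -109/292 + 58693337/34693665888 = -941117781847/2532637609824 ≈ -0.37160)
c(D) - x = -3*(-3) - 1*(-941117781847/2532637609824) = 9 + 941117781847/2532637609824 = 23734856270263/2532637609824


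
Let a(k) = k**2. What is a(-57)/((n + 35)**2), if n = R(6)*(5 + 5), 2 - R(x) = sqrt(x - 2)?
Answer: 3249/1225 ≈ 2.6522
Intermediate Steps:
R(x) = 2 - sqrt(-2 + x) (R(x) = 2 - sqrt(x - 2) = 2 - sqrt(-2 + x))
n = 0 (n = (2 - sqrt(-2 + 6))*(5 + 5) = (2 - sqrt(4))*10 = (2 - 1*2)*10 = (2 - 2)*10 = 0*10 = 0)
a(-57)/((n + 35)**2) = (-57)**2/((0 + 35)**2) = 3249/(35**2) = 3249/1225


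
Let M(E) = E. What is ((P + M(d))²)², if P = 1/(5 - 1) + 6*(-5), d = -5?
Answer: 373301041/256 ≈ 1.4582e+6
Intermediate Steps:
P = -119/4 (P = 1/4 - 30 = ¼ - 30 = -119/4 ≈ -29.750)
((P + M(d))²)² = ((-119/4 - 5)²)² = ((-139/4)²)² = (19321/16)² = 373301041/256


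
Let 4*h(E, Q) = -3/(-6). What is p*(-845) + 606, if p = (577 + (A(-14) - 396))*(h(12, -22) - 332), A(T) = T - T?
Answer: 406073823/8 ≈ 5.0759e+7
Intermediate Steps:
h(E, Q) = 1/8 (h(E, Q) = (-3/(-6))/4 = (-3*(-1/6))/4 = (1/4)*(1/2) = 1/8)
A(T) = 0
p = -480555/8 (p = (577 + (0 - 396))*(1/8 - 332) = (577 - 396)*(-2655/8) = 181*(-2655/8) = -480555/8 ≈ -60069.)
p*(-845) + 606 = -480555/8*(-845) + 606 = 406068975/8 + 606 = 406073823/8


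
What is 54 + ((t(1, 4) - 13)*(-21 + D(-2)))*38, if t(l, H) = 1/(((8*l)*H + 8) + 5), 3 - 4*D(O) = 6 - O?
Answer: 496202/45 ≈ 11027.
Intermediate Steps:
D(O) = -¾ + O/4 (D(O) = ¾ - (6 - O)/4 = ¾ + (-3/2 + O/4) = -¾ + O/4)
t(l, H) = 1/(13 + 8*H*l) (t(l, H) = 1/((8*H*l + 8) + 5) = 1/((8 + 8*H*l) + 5) = 1/(13 + 8*H*l))
54 + ((t(1, 4) - 13)*(-21 + D(-2)))*38 = 54 + ((1/(13 + 8*4*1) - 13)*(-21 + (-¾ + (¼)*(-2))))*38 = 54 + ((1/(13 + 32) - 13)*(-21 + (-¾ - ½)))*38 = 54 + ((1/45 - 13)*(-21 - 5/4))*38 = 54 + ((1/45 - 13)*(-89/4))*38 = 54 - 584/45*(-89/4)*38 = 54 + (12994/45)*38 = 54 + 493772/45 = 496202/45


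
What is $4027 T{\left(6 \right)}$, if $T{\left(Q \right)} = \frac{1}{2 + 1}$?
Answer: $\frac{4027}{3} \approx 1342.3$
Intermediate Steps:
$T{\left(Q \right)} = \frac{1}{3}$
$4027 T{\left(6 \right)} = 4027 \cdot \frac{1}{3} = \frac{4027}{3}$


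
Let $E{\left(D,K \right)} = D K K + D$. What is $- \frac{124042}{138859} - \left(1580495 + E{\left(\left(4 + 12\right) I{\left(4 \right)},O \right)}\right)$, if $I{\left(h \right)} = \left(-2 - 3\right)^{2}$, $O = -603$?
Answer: $- \frac{20415674475247}{138859} \approx -1.4702 \cdot 10^{8}$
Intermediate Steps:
$I{\left(h \right)} = 25$ ($I{\left(h \right)} = \left(-5\right)^{2} = 25$)
$E{\left(D,K \right)} = D + D K^{2}$ ($E{\left(D,K \right)} = D K^{2} + D = D + D K^{2}$)
$- \frac{124042}{138859} - \left(1580495 + E{\left(\left(4 + 12\right) I{\left(4 \right)},O \right)}\right) = - \frac{124042}{138859} - \left(1580495 + \left(4 + 12\right) 25 \left(1 + \left(-603\right)^{2}\right)\right) = \left(-124042\right) \frac{1}{138859} - \left(1580495 + 16 \cdot 25 \left(1 + 363609\right)\right) = - \frac{124042}{138859} - \left(1580495 + 400 \cdot 363610\right) = - \frac{124042}{138859} - \left(1580495 + 145444000\right) = - \frac{124042}{138859} - 147024495 = - \frac{20415674475247}{138859}$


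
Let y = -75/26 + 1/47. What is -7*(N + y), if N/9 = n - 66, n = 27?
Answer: 3026947/1222 ≈ 2477.0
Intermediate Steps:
y = -3499/1222 (y = -75*1/26 + 1*(1/47) = -75/26 + 1/47 = -3499/1222 ≈ -2.8633)
N = -351 (N = 9*(27 - 66) = 9*(-39) = -351)
-7*(N + y) = -7*(-351 - 3499/1222) = -7*(-432421/1222) = 3026947/1222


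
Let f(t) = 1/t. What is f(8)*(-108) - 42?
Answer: -111/2 ≈ -55.500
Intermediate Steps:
f(8)*(-108) - 42 = -108/8 - 42 = (1/8)*(-108) - 42 = -27/2 - 42 = -111/2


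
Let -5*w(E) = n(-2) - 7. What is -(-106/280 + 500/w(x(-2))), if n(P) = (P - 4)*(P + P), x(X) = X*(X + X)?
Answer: 350901/2380 ≈ 147.44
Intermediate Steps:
x(X) = 2*X² (x(X) = X*(2*X) = 2*X²)
n(P) = 2*P*(-4 + P) (n(P) = (-4 + P)*(2*P) = 2*P*(-4 + P))
w(E) = -17/5 (w(E) = -(2*(-2)*(-4 - 2) - 7)/5 = -(2*(-2)*(-6) - 7)/5 = -(24 - 7)/5 = -⅕*17 = -17/5)
-(-106/280 + 500/w(x(-2))) = -(-106/280 + 500/(-17/5)) = -(-106*1/280 + 500*(-5/17)) = -(-53/140 - 2500/17) = -1*(-350901/2380) = 350901/2380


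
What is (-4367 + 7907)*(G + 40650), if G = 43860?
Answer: 299165400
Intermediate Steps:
(-4367 + 7907)*(G + 40650) = (-4367 + 7907)*(43860 + 40650) = 3540*84510 = 299165400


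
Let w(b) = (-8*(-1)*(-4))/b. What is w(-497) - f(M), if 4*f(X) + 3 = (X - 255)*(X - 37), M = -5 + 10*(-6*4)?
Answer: -70075381/1988 ≈ -35249.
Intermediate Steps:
M = -245 (M = -5 + 10*(-24) = -5 - 240 = -245)
f(X) = -¾ + (-255 + X)*(-37 + X)/4 (f(X) = -¾ + ((X - 255)*(X - 37))/4 = -¾ + ((-255 + X)*(-37 + X))/4 = -¾ + (-255 + X)*(-37 + X)/4)
w(b) = -32/b (w(b) = (8*(-4))/b = -32/b)
w(-497) - f(M) = -32/(-497) - (2358 - 73*(-245) + (¼)*(-245)²) = -32*(-1/497) - (2358 + 17885 + (¼)*60025) = 32/497 - (2358 + 17885 + 60025/4) = 32/497 - 1*140997/4 = 32/497 - 140997/4 = -70075381/1988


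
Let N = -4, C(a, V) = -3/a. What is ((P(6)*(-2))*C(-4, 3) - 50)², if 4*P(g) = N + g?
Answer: 41209/16 ≈ 2575.6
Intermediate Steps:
P(g) = -1 + g/4 (P(g) = (-4 + g)/4 = -1 + g/4)
((P(6)*(-2))*C(-4, 3) - 50)² = (((-1 + (¼)*6)*(-2))*(-3/(-4)) - 50)² = (((-1 + 3/2)*(-2))*(-3*(-¼)) - 50)² = (((½)*(-2))*(¾) - 50)² = (-1*¾ - 50)² = (-¾ - 50)² = (-203/4)² = 41209/16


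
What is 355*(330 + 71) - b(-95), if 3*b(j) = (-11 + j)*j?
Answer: 416995/3 ≈ 1.3900e+5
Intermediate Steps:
b(j) = j*(-11 + j)/3 (b(j) = ((-11 + j)*j)/3 = (j*(-11 + j))/3 = j*(-11 + j)/3)
355*(330 + 71) - b(-95) = 355*(330 + 71) - (-95)*(-11 - 95)/3 = 355*401 - (-95)*(-106)/3 = 142355 - 1*10070/3 = 142355 - 10070/3 = 416995/3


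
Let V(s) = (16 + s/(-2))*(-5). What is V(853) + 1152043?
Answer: 2308191/2 ≈ 1.1541e+6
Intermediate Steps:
V(s) = -80 + 5*s/2 (V(s) = (16 + s*(-1/2))*(-5) = (16 - s/2)*(-5) = -80 + 5*s/2)
V(853) + 1152043 = (-80 + (5/2)*853) + 1152043 = (-80 + 4265/2) + 1152043 = 4105/2 + 1152043 = 2308191/2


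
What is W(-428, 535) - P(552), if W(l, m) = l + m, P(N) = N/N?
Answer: 106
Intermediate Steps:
P(N) = 1
W(-428, 535) - P(552) = (-428 + 535) - 1*1 = 107 - 1 = 106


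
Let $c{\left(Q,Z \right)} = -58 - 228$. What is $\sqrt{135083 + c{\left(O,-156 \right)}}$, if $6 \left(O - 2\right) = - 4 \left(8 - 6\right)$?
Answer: $\sqrt{134797} \approx 367.15$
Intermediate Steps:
$O = \frac{2}{3}$ ($O = 2 + \frac{\left(-4\right) \left(8 - 6\right)}{6} = 2 + \frac{\left(-4\right) 2}{6} = 2 + \frac{1}{6} \left(-8\right) = 2 - \frac{4}{3} = \frac{2}{3} \approx 0.66667$)
$c{\left(Q,Z \right)} = -286$ ($c{\left(Q,Z \right)} = -58 - 228 = -286$)
$\sqrt{135083 + c{\left(O,-156 \right)}} = \sqrt{135083 - 286} = \sqrt{134797}$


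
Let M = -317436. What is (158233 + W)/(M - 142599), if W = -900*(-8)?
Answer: -165433/460035 ≈ -0.35961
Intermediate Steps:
W = 7200
(158233 + W)/(M - 142599) = (158233 + 7200)/(-317436 - 142599) = 165433/(-460035) = 165433*(-1/460035) = -165433/460035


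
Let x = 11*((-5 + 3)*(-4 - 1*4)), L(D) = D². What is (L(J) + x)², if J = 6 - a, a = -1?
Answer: 50625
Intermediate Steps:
J = 7 (J = 6 - 1*(-1) = 6 + 1 = 7)
x = 176 (x = 11*(-2*(-4 - 4)) = 11*(-2*(-8)) = 11*16 = 176)
(L(J) + x)² = (7² + 176)² = (49 + 176)² = 225² = 50625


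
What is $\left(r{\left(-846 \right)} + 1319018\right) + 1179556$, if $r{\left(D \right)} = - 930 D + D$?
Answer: $3284508$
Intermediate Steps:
$r{\left(D \right)} = - 929 D$
$\left(r{\left(-846 \right)} + 1319018\right) + 1179556 = \left(\left(-929\right) \left(-846\right) + 1319018\right) + 1179556 = \left(785934 + 1319018\right) + 1179556 = 2104952 + 1179556 = 3284508$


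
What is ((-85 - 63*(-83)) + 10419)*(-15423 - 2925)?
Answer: -285549924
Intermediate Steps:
((-85 - 63*(-83)) + 10419)*(-15423 - 2925) = ((-85 + 5229) + 10419)*(-18348) = (5144 + 10419)*(-18348) = 15563*(-18348) = -285549924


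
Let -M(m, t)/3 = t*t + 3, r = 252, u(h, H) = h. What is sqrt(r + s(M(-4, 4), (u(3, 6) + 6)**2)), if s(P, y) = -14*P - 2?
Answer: 2*sqrt(262) ≈ 32.373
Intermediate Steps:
M(m, t) = -9 - 3*t**2 (M(m, t) = -3*(t*t + 3) = -3*(t**2 + 3) = -3*(3 + t**2) = -9 - 3*t**2)
s(P, y) = -2 - 14*P
sqrt(r + s(M(-4, 4), (u(3, 6) + 6)**2)) = sqrt(252 + (-2 - 14*(-9 - 3*4**2))) = sqrt(252 + (-2 - 14*(-9 - 3*16))) = sqrt(252 + (-2 - 14*(-9 - 48))) = sqrt(252 + (-2 - 14*(-57))) = sqrt(252 + (-2 + 798)) = sqrt(252 + 796) = sqrt(1048) = 2*sqrt(262)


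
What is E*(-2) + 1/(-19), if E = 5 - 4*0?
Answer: -191/19 ≈ -10.053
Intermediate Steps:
E = 5 (E = 5 + 0 = 5)
E*(-2) + 1/(-19) = 5*(-2) + 1/(-19) = -10 - 1/19 = -191/19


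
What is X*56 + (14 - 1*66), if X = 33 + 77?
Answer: 6108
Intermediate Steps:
X = 110
X*56 + (14 - 1*66) = 110*56 + (14 - 1*66) = 6160 + (14 - 66) = 6160 - 52 = 6108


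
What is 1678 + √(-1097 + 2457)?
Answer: 1678 + 4*√85 ≈ 1714.9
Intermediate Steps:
1678 + √(-1097 + 2457) = 1678 + √1360 = 1678 + 4*√85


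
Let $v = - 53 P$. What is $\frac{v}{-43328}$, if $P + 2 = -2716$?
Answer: $- \frac{72027}{21664} \approx -3.3247$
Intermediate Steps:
$P = -2718$ ($P = -2 - 2716 = -2718$)
$v = 144054$ ($v = \left(-53\right) \left(-2718\right) = 144054$)
$\frac{v}{-43328} = \frac{144054}{-43328} = 144054 \left(- \frac{1}{43328}\right) = - \frac{72027}{21664}$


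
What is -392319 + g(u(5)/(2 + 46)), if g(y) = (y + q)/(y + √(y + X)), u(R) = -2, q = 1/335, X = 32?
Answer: -2419174304366/6166345 - 622*√4602/6166345 ≈ -3.9232e+5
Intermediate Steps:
q = 1/335 ≈ 0.0029851
g(y) = (1/335 + y)/(y + √(32 + y)) (g(y) = (y + 1/335)/(y + √(y + 32)) = (1/335 + y)/(y + √(32 + y)))
-392319 + g(u(5)/(2 + 46)) = -392319 + (1/335 - 2/(2 + 46))/(-2/(2 + 46) + √(32 - 2/(2 + 46))) = -392319 + (1/335 - 2/48)/(-2/48 + √(32 - 2/48)) = -392319 + (1/335 - 2*1/48)/(-2*1/48 + √(32 - 2*1/48)) = -392319 + (1/335 - 1/24)/(-1/24 + √(32 - 1/24)) = -392319 - 311/8040/(-1/24 + √(767/24)) = -392319 - 311/8040/(-1/24 + √4602/12) = -392319 - 311/(8040*(-1/24 + √4602/12))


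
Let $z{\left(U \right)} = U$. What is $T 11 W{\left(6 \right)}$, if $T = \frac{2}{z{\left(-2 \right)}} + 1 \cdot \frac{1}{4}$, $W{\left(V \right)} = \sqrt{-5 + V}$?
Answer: $- \frac{33}{4} \approx -8.25$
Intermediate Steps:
$T = - \frac{3}{4}$ ($T = \frac{2}{-2} + 1 \cdot \frac{1}{4} = 2 \left(- \frac{1}{2}\right) + 1 \cdot \frac{1}{4} = -1 + \frac{1}{4} = - \frac{3}{4} \approx -0.75$)
$T 11 W{\left(6 \right)} = \left(- \frac{3}{4}\right) 11 \sqrt{-5 + 6} = - \frac{33 \sqrt{1}}{4} = \left(- \frac{33}{4}\right) 1 = - \frac{33}{4}$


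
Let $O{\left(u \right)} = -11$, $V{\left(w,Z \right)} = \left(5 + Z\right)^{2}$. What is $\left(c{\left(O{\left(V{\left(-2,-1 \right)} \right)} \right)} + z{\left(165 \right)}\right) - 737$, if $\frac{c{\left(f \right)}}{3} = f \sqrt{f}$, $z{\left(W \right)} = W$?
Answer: $-572 - 33 i \sqrt{11} \approx -572.0 - 109.45 i$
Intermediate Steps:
$c{\left(f \right)} = 3 f^{\frac{3}{2}}$ ($c{\left(f \right)} = 3 f \sqrt{f} = 3 f^{\frac{3}{2}}$)
$\left(c{\left(O{\left(V{\left(-2,-1 \right)} \right)} \right)} + z{\left(165 \right)}\right) - 737 = \left(3 \left(-11\right)^{\frac{3}{2}} + 165\right) - 737 = \left(3 \left(- 11 i \sqrt{11}\right) + 165\right) - 737 = \left(- 33 i \sqrt{11} + 165\right) - 737 = \left(165 - 33 i \sqrt{11}\right) - 737 = -572 - 33 i \sqrt{11}$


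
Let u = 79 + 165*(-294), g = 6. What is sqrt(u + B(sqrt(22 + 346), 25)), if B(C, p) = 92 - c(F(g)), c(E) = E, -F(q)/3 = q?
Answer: 3*I*sqrt(5369) ≈ 219.82*I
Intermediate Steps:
F(q) = -3*q
B(C, p) = 110 (B(C, p) = 92 - (-3)*6 = 92 - 1*(-18) = 92 + 18 = 110)
u = -48431 (u = 79 - 48510 = -48431)
sqrt(u + B(sqrt(22 + 346), 25)) = sqrt(-48431 + 110) = sqrt(-48321) = 3*I*sqrt(5369)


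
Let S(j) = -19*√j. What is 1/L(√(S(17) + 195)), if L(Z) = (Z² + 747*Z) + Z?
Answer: 1/(195 - 19*√17 + 748*√(195 - 19*√17)) ≈ 0.00012201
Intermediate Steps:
L(Z) = Z² + 748*Z
1/L(√(S(17) + 195)) = 1/(√(-19*√17 + 195)*(748 + √(-19*√17 + 195))) = 1/(√(195 - 19*√17)*(748 + √(195 - 19*√17)))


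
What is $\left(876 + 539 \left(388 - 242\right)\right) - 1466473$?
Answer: $-1386903$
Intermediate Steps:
$\left(876 + 539 \left(388 - 242\right)\right) - 1466473 = \left(876 + 539 \cdot 146\right) - 1466473 = \left(876 + 78694\right) - 1466473 = 79570 - 1466473 = -1386903$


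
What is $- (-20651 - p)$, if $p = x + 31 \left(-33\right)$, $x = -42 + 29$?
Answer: $19615$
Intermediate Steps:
$x = -13$
$p = -1036$ ($p = -13 + 31 \left(-33\right) = -13 - 1023 = -1036$)
$- (-20651 - p) = - (-20651 - -1036) = - (-20651 + 1036) = \left(-1\right) \left(-19615\right) = 19615$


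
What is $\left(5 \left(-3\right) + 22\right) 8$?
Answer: $56$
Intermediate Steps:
$\left(5 \left(-3\right) + 22\right) 8 = \left(-15 + 22\right) 8 = 7 \cdot 8 = 56$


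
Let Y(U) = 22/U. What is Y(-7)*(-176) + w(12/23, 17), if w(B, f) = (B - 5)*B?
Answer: 2039636/3703 ≈ 550.81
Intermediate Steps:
w(B, f) = B*(-5 + B) (w(B, f) = (-5 + B)*B = B*(-5 + B))
Y(-7)*(-176) + w(12/23, 17) = (22/(-7))*(-176) + (12/23)*(-5 + 12/23) = (22*(-1/7))*(-176) + (12*(1/23))*(-5 + 12*(1/23)) = -22/7*(-176) + 12*(-5 + 12/23)/23 = 3872/7 + (12/23)*(-103/23) = 3872/7 - 1236/529 = 2039636/3703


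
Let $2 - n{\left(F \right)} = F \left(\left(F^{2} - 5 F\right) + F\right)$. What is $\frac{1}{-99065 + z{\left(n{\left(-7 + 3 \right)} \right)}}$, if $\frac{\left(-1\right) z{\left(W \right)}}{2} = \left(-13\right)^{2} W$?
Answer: $- \frac{1}{143005} \approx -6.9928 \cdot 10^{-6}$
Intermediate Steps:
$n{\left(F \right)} = 2 - F \left(F^{2} - 4 F\right)$ ($n{\left(F \right)} = 2 - F \left(\left(F^{2} - 5 F\right) + F\right) = 2 - F \left(F^{2} - 4 F\right)$)
$z{\left(W \right)} = - 338 W$ ($z{\left(W \right)} = - 2 \left(-13\right)^{2} W = - 2 \cdot 169 W = - 338 W$)
$\frac{1}{-99065 + z{\left(n{\left(-7 + 3 \right)} \right)}} = \frac{1}{-99065 - 338 \left(2 - \left(-7 + 3\right)^{3} + 4 \left(-7 + 3\right)^{2}\right)} = \frac{1}{-99065 - 338 \left(2 - \left(-4\right)^{3} + 4 \left(-4\right)^{2}\right)} = \frac{1}{-99065 - 338 \left(2 - -64 + 4 \cdot 16\right)} = \frac{1}{-99065 - 338 \left(2 + 64 + 64\right)} = \frac{1}{-99065 - 43940} = \frac{1}{-143005} = - \frac{1}{143005}$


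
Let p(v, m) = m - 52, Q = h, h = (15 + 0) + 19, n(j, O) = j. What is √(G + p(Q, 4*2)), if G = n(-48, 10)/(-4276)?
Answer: 4*I*√3141791/1069 ≈ 6.6324*I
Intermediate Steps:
h = 34 (h = 15 + 19 = 34)
Q = 34
p(v, m) = -52 + m
G = 12/1069 (G = -48/(-4276) = -48*(-1/4276) = 12/1069 ≈ 0.011225)
√(G + p(Q, 4*2)) = √(12/1069 + (-52 + 4*2)) = √(12/1069 + (-52 + 8)) = √(12/1069 - 44) = √(-47024/1069) = 4*I*√3141791/1069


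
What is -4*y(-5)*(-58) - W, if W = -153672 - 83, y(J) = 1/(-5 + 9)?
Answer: 153813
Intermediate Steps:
y(J) = ¼ (y(J) = 1/4 = ¼)
W = -153755
-4*y(-5)*(-58) - W = -4*¼*(-58) - 1*(-153755) = -1*(-58) + 153755 = 58 + 153755 = 153813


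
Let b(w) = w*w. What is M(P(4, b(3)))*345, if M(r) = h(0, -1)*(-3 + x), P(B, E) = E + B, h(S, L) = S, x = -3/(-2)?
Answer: 0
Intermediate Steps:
x = 3/2 (x = -3*(-½) = 3/2 ≈ 1.5000)
b(w) = w²
P(B, E) = B + E
M(r) = 0 (M(r) = 0*(-3 + 3/2) = 0*(-3/2) = 0)
M(P(4, b(3)))*345 = 0*345 = 0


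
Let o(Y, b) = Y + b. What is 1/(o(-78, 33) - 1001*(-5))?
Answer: 1/4960 ≈ 0.00020161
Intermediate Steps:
1/(o(-78, 33) - 1001*(-5)) = 1/((-78 + 33) - 1001*(-5)) = 1/(-45 + 5005) = 1/4960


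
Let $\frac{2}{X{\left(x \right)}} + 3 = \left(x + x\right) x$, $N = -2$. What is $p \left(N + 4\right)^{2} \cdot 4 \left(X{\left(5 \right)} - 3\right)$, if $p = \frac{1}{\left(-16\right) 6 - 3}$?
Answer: $\frac{2224}{4653} \approx 0.47797$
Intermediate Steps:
$X{\left(x \right)} = \frac{2}{-3 + 2 x^{2}}$ ($X{\left(x \right)} = \frac{2}{-3 + \left(x + x\right) x} = \frac{2}{-3 + 2 x x} = \frac{2}{-3 + 2 x^{2}}$)
$p = - \frac{1}{99}$ ($p = \frac{1}{-96 - 3} = \frac{1}{-99} = - \frac{1}{99} \approx -0.010101$)
$p \left(N + 4\right)^{2} \cdot 4 \left(X{\left(5 \right)} - 3\right) = - \frac{\left(-2 + 4\right)^{2}}{99} \cdot 4 \left(\frac{2}{-3 + 2 \cdot 5^{2}} - 3\right) = - \frac{2^{2}}{99} \cdot 4 \left(\frac{2}{-3 + 2 \cdot 25} - 3\right) = \left(- \frac{1}{99}\right) 4 \cdot 4 \left(\frac{2}{-3 + 50} - 3\right) = - \frac{4 \cdot 4 \left(\frac{2}{47} - 3\right)}{99} = - \frac{4 \cdot 4 \left(- \frac{139}{47}\right)}{99} = \left(- \frac{4}{99}\right) \left(- \frac{556}{47}\right) = \frac{2224}{4653}$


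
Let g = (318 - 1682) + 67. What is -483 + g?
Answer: -1780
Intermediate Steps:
g = -1297 (g = -1364 + 67 = -1297)
-483 + g = -483 - 1297 = -1780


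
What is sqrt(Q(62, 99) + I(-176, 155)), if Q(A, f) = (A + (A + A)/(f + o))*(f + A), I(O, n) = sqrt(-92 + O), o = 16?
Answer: sqrt(253890 + 50*I*sqrt(67))/5 ≈ 100.78 + 0.081224*I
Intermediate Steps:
Q(A, f) = (A + f)*(A + 2*A/(16 + f)) (Q(A, f) = (A + (A + A)/(f + 16))*(f + A) = (A + (2*A)/(16 + f))*(A + f) = (A + 2*A/(16 + f))*(A + f) = (A + f)*(A + 2*A/(16 + f)))
sqrt(Q(62, 99) + I(-176, 155)) = sqrt(62*(99**2 + 18*62 + 18*99 + 62*99)/(16 + 99) + sqrt(-92 - 176)) = sqrt(62*(9801 + 1116 + 1782 + 6138)/115 + sqrt(-268)) = sqrt(62*(1/115)*18837 + 2*I*sqrt(67)) = sqrt(50778/5 + 2*I*sqrt(67))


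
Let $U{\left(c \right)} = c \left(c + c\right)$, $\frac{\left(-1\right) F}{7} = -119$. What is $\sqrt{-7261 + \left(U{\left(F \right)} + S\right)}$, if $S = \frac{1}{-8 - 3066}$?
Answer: $\frac{\sqrt{13045162256018}}{3074} \approx 1175.0$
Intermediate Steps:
$F = 833$ ($F = \left(-7\right) \left(-119\right) = 833$)
$U{\left(c \right)} = 2 c^{2}$ ($U{\left(c \right)} = c 2 c = 2 c^{2}$)
$S = - \frac{1}{3074}$ ($S = \frac{1}{-3074} = - \frac{1}{3074} \approx -0.00032531$)
$\sqrt{-7261 + \left(U{\left(F \right)} + S\right)} = \sqrt{-7261 - \left(\frac{1}{3074} - 2 \cdot 833^{2}\right)} = \sqrt{-7261 + \left(2 \cdot 693889 - \frac{1}{3074}\right)} = \sqrt{-7261 + \left(1387778 - \frac{1}{3074}\right)} = \sqrt{-7261 + \frac{4266029571}{3074}} = \sqrt{\frac{4243709257}{3074}} = \frac{\sqrt{13045162256018}}{3074}$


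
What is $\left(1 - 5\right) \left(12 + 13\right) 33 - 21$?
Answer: $-3321$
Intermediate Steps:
$\left(1 - 5\right) \left(12 + 13\right) 33 - 21 = \left(-4\right) 25 \cdot 33 - 21 = \left(-100\right) 33 - 21 = -3300 - 21 = -3321$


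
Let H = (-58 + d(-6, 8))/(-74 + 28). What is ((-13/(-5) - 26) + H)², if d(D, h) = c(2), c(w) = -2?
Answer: 6456681/13225 ≈ 488.22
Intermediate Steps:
d(D, h) = -2
H = 30/23 (H = (-58 - 2)/(-74 + 28) = -60/(-46) = -60*(-1/46) = 30/23 ≈ 1.3043)
((-13/(-5) - 26) + H)² = ((-13/(-5) - 26) + 30/23)² = ((-13*(-⅕) - 26) + 30/23)² = ((13/5 - 26) + 30/23)² = (-117/5 + 30/23)² = (-2541/115)² = 6456681/13225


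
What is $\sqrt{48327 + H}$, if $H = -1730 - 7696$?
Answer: $\sqrt{38901} \approx 197.23$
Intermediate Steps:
$H = -9426$
$\sqrt{48327 + H} = \sqrt{48327 - 9426} = \sqrt{38901}$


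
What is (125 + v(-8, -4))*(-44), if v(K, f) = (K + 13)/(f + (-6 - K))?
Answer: -5390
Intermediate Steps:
v(K, f) = (13 + K)/(-6 + f - K)
(125 + v(-8, -4))*(-44) = (125 + (13 - 8)/(-6 - 4 - 1*(-8)))*(-44) = (125 + 5/(-6 - 4 + 8))*(-44) = (125 + 5/(-2))*(-44) = (125 - ½*5)*(-44) = (125 - 5/2)*(-44) = (245/2)*(-44) = -5390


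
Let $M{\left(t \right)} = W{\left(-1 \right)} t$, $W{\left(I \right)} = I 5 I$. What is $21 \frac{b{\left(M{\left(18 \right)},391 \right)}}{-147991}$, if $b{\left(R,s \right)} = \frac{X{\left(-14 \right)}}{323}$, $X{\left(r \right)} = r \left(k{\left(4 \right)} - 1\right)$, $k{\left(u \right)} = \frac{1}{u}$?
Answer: $- \frac{441}{95602186} \approx -4.6129 \cdot 10^{-6}$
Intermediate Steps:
$W{\left(I \right)} = 5 I^{2}$ ($W{\left(I \right)} = 5 I I = 5 I^{2}$)
$M{\left(t \right)} = 5 t$ ($M{\left(t \right)} = 5 \left(-1\right)^{2} t = 5 \cdot 1 t = 5 t$)
$X{\left(r \right)} = - \frac{3 r}{4}$ ($X{\left(r \right)} = r \left(\frac{1}{4} - 1\right) = r \left(- \frac{3}{4}\right) = - \frac{3 r}{4}$)
$b{\left(R,s \right)} = \frac{21}{646}$ ($b{\left(R,s \right)} = \frac{\left(- \frac{3}{4}\right) \left(-14\right)}{323} = \frac{21}{2} \cdot \frac{1}{323} = \frac{21}{646}$)
$21 \frac{b{\left(M{\left(18 \right)},391 \right)}}{-147991} = 21 \frac{21}{646 \left(-147991\right)} = 21 \cdot \frac{21}{646} \left(- \frac{1}{147991}\right) = 21 \left(- \frac{21}{95602186}\right) = - \frac{441}{95602186}$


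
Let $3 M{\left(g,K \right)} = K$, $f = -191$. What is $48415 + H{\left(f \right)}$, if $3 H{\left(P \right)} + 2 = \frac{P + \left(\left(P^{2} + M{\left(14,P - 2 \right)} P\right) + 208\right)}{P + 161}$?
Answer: $\frac{12925513}{270} \approx 47872.0$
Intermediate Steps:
$M{\left(g,K \right)} = \frac{K}{3}$
$H{\left(P \right)} = - \frac{2}{3} + \frac{208 + P + P^{2} + P \left(- \frac{2}{3} + \frac{P}{3}\right)}{3 \left(161 + P\right)}$ ($H{\left(P \right)} = - \frac{2}{3} + \frac{\left(P + \left(\left(P^{2} + \frac{P - 2}{3} P\right) + 208\right)\right) \frac{1}{P + 161}}{3} = - \frac{2}{3} + \frac{\left(P + \left(\left(P^{2} + \frac{P - 2}{3} P\right) + 208\right)\right) \frac{1}{161 + P}}{3} = - \frac{2}{3} + \frac{\left(P + \left(\left(P^{2} + \frac{-2 + P}{3} P\right) + 208\right)\right) \frac{1}{161 + P}}{3} = - \frac{2}{3} + \frac{\left(P + \left(\left(P^{2} + \left(- \frac{2}{3} + \frac{P}{3}\right) P\right) + 208\right)\right) \frac{1}{161 + P}}{3} = - \frac{2}{3} + \frac{\left(P + \left(\left(P^{2} + P \left(- \frac{2}{3} + \frac{P}{3}\right)\right) + 208\right)\right) \frac{1}{161 + P}}{3} = - \frac{2}{3} + \frac{\left(P + \left(208 + P^{2} + P \left(- \frac{2}{3} + \frac{P}{3}\right)\right)\right) \frac{1}{161 + P}}{3} = - \frac{2}{3} + \frac{\left(208 + P + P^{2} + P \left(- \frac{2}{3} + \frac{P}{3}\right)\right) \frac{1}{161 + P}}{3} = - \frac{2}{3} + \frac{\frac{1}{161 + P} \left(208 + P + P^{2} + P \left(- \frac{2}{3} + \frac{P}{3}\right)\right)}{3} = - \frac{2}{3} + \frac{208 + P + P^{2} + P \left(- \frac{2}{3} + \frac{P}{3}\right)}{3 \left(161 + P\right)}$)
$48415 + H{\left(f \right)} = 48415 + \frac{-342 - -955 + 4 \left(-191\right)^{2}}{9 \left(161 - 191\right)} = 48415 + \frac{-342 + 955 + 4 \cdot 36481}{9 \left(-30\right)} = 48415 + \frac{1}{9} \left(- \frac{1}{30}\right) \left(-342 + 955 + 145924\right) = 48415 + \frac{1}{9} \left(- \frac{1}{30}\right) 146537 = 48415 - \frac{146537}{270} = \frac{12925513}{270}$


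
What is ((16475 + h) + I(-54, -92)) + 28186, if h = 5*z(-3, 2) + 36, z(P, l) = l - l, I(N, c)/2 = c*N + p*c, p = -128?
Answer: 78185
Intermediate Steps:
I(N, c) = -256*c + 2*N*c (I(N, c) = 2*(c*N - 128*c) = 2*(N*c - 128*c) = 2*(-128*c + N*c) = -256*c + 2*N*c)
z(P, l) = 0
h = 36 (h = 5*0 + 36 = 0 + 36 = 36)
((16475 + h) + I(-54, -92)) + 28186 = ((16475 + 36) + 2*(-92)*(-128 - 54)) + 28186 = (16511 + 2*(-92)*(-182)) + 28186 = (16511 + 33488) + 28186 = 49999 + 28186 = 78185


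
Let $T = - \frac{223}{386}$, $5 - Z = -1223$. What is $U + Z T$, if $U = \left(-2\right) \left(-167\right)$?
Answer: $- \frac{72460}{193} \approx -375.44$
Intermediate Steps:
$Z = 1228$ ($Z = 5 - -1223 = 5 + 1223 = 1228$)
$T = - \frac{223}{386}$ ($T = \left(-223\right) \frac{1}{386} = - \frac{223}{386} \approx -0.57772$)
$U = 334$
$U + Z T = 334 + 1228 \left(- \frac{223}{386}\right) = 334 - \frac{136922}{193} = - \frac{72460}{193}$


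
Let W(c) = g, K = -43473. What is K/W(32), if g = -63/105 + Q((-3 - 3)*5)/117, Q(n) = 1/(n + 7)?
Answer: 584929215/8078 ≈ 72410.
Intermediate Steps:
Q(n) = 1/(7 + n)
g = -8078/13455 (g = -63/105 + 1/((7 + (-3 - 3)*5)*117) = -63*1/105 + (1/117)/(7 - 6*5) = -3/5 + (1/117)/(7 - 30) = -3/5 + (1/117)/(-23) = -3/5 - 1/23*1/117 = -3/5 - 1/2691 = -8078/13455 ≈ -0.60037)
W(c) = -8078/13455
K/W(32) = -43473/(-8078/13455) = -43473*(-13455/8078) = 584929215/8078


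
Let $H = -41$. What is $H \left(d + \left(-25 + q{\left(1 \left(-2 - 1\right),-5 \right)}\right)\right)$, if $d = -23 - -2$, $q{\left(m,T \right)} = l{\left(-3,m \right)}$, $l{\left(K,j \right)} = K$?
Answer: $2009$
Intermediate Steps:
$q{\left(m,T \right)} = -3$
$d = -21$ ($d = -23 + 2 = -21$)
$H \left(d + \left(-25 + q{\left(1 \left(-2 - 1\right),-5 \right)}\right)\right) = - 41 \left(-21 - 28\right) = \left(-41\right) \left(-49\right) = 2009$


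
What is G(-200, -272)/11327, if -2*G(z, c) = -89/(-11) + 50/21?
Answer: -2419/5233074 ≈ -0.00046225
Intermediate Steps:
G(z, c) = -2419/462 (G(z, c) = -(-89/(-11) + 50/21)/2 = -(-89*(-1/11) + 50*(1/21))/2 = -(89/11 + 50/21)/2 = -1/2*2419/231 = -2419/462)
G(-200, -272)/11327 = -2419/462/11327 = -2419/462*1/11327 = -2419/5233074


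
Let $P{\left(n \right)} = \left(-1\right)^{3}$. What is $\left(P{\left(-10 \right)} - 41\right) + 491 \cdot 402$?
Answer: $197340$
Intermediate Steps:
$P{\left(n \right)} = -1$
$\left(P{\left(-10 \right)} - 41\right) + 491 \cdot 402 = \left(-1 - 41\right) + 491 \cdot 402 = \left(-1 - 41\right) + 197382 = -42 + 197382 = 197340$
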